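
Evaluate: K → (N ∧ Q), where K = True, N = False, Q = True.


K = True, N = False, Q = True
Step 1: N ∧ Q = False AND True = False
Step 2: K → (False): false only when K=True and consequent=False.
Result: False

False


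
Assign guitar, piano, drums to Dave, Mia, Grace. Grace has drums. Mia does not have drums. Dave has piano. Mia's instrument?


From clues:
  Grace → drums
  Dave → piano
By elimination, Mia gets the remaining.

guitar


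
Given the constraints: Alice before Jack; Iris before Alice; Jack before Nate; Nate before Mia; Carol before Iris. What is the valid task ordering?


Constraints: Alice before Jack; Iris before Alice; Jack before Nate; Nate before Mia; Carol before Iris
Method: repeatedly schedule the remaining task that has no remaining task required before it.
  Step 1: remaining {Nate, Alice, Iris, Mia, Carol, Jack}; every task except Carol still has a predecessor pending → schedule Carol.
  Step 2: remaining {Nate, Alice, Iris, Mia, Jack}; every task except Iris still has a predecessor pending → schedule Iris.
  Step 3: remaining {Nate, Alice, Mia, Jack}; every task except Alice still has a predecessor pending → schedule Alice.
  Step 4: remaining {Nate, Mia, Jack}; every task except Jack still has a predecessor pending → schedule Jack.
  Step 5: remaining {Nate, Mia}; every task except Nate still has a predecessor pending → schedule Nate.
  Step 6: only Mia remains → schedule Mia.
Resulting order:

Carol → Iris → Alice → Jack → Nate → Mia


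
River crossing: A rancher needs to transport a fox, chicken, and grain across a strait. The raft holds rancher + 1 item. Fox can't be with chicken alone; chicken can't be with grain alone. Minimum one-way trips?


1. rancher+chicken → 2. rancher ← 3. rancher+fox → 4. rancher+chicken ← 5. rancher+grain → 6. rancher ← 7. rancher+chicken →
Minimum trips = 7

7


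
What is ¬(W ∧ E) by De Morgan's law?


De Morgan's law: ¬(P ∧ Q) ≡ ¬P ∨ ¬Q
¬(W ∧ E) = ¬W ∨ ¬E

¬W ∨ ¬E


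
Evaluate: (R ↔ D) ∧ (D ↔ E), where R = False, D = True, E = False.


R = False, D = True, E = False
Step 1: R ↔ D is true when R and D have the same value. Result: False
Step 2: D ↔ E is true when D and E have the same value. Result: False
Step 3: False ∧ False = False

False


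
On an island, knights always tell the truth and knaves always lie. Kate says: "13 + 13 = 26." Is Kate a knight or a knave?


Statement: "13 + 13 = 26."
Actual: 13 + 13 = 26
Claimed: 26
Statement is TRUE → Kate tells the truth → Knight

Knight


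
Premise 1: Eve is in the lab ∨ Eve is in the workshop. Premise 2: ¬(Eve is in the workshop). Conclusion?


Disjunctive syllogism: P ∨ Q, ¬P ⊢ Q
Disjunction: Eve is in the lab ∨ Eve is in the workshop
We know it is not the case that Eve is in the workshop.
By disjunctive syllogism, the other disjunct must be true.

Eve is in the lab


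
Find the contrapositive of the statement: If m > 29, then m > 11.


Original: If m > 29, then m > 11
Contrapositive: If ¬Q, then ¬P
Negate Q: not (m > 11)
Negate P: not (m > 29)

If not (m > 11), then not (m > 29).


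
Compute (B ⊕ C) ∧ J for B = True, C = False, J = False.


B = True, C = False, J = False
Step 1: B ⊕ C = True XOR False = True
Step 2: True ∧ J = True AND False = False
XOR true when exactly one of B,C is true; then AND with J.

False


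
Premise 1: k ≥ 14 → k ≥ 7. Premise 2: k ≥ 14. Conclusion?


Modus ponens: P → Q, P ⊢ Q
P: k ≥ 14
Q: k ≥ 7
We have P → Q and P is true.
By modus ponens, Q must be true.

k ≥ 7


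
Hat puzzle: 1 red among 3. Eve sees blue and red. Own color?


Total red = 1, seen red = 1
Own red = 1 - 1 = 0
Eve's hat is blue.

blue


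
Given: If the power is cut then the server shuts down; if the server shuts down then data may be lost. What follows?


Hypothetical syllogism: P → Q, Q → R ⊢ P → R
Premise 1: the power is cut → the server shuts down
Premise 2: the server shuts down → data may be lost
Chain the implications: the middle term (the server shuts down) links the two.
Conclusion: If the power is cut, then data may be lost.

If the power is cut, then data may be lost.


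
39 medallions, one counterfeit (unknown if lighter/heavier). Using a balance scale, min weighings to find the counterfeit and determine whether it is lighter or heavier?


Let n = 39. 78 possibilities (n medallions × lighter/heavier); each weighing has 3 outcomes.
Bound for k weighings: say the first weighing puts j medallions on each pan. If it tips, the 2j weighed medallions remain suspects (each with a known direction) and k-1 weighings give 3^(k-1) outcomes; 3^(k-1) is odd, so 2j ≤ 3^(k-1) - 1. If it balances, the n - 2j unweighed medallions remain with direction unknown: 2(n - 2j) ≤ 3^(k-1) - 1 by the same parity argument. Adding, n ≤ (3^(k-1) - 1) + (3^(k-1) - 1)/2 = (3^k - 3)/2, and the classical three-group strategy achieves this (3 medallions in 2 weighings, 12 in 3, 39 in 4, 120 in 5).
So we need the smallest k with (3^k - 3)/2 ≥ 39.
k = 3: (3^3 - 3)/2 = 12 < 39 ✗
k = 4: (3^4 - 3)/2 = 39 ≥ 39 ✓

4


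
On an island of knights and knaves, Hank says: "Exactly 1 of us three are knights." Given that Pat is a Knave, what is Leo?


Hank claims exactly 1 knights among Hank, Pat, Leo.
Given: Pat is a Knave.

Case 1: Hank is a Knight (tells truth)
  Then exactly 1 of the three are knights.
  Counting Hank, Pat: 1 knight(s) so far. Need 0 more → Leo = Knave.
Case 2: Hank is a Knave (lies)
  Then the count is NOT 1.
  If Leo = Knight, count = 1 = 1 → claim would be true, contradicts lie.
  If Leo = Knave, count = 0 ≠ 1 → lie confirmed ✓

Leo is a Knave.

Knave


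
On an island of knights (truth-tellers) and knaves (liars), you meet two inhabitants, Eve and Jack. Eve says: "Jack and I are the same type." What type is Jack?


Eve says: "Jack and I are the same type."
Case 1: Eve is a Knight (truth-teller)
  Statement is true → they ARE the same → Jack is also a Knight
Case 2: Eve is a Knave (liar)
  Statement is false → they are NOT the same → Jack is a Knight
In both cases, Jack is a Knight.

Knight


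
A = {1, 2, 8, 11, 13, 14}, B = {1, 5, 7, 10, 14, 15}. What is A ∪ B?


A = {1, 2, 8, 11, 13, 14}
B = {1, 5, 7, 10, 14, 15}
Operation: union
All elements combined: 1, 2, 5, 7, 8, 10, 11, 13, 14, 15

{1, 2, 5, 7, 8, 10, 11, 13, 14, 15}


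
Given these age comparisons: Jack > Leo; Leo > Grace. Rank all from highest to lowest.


Constraints: Jack > Leo; Leo > Grace
Method: at each step, the next-highest is the one remaining person who never appears on the smaller side of a constraint between remaining people.
  Step 1: remaining {Leo, Grace, Jack}; on the smaller side: {Leo, Grace} → Jack is next (Jack > Leo).
  Step 2: remaining {Leo, Grace}; on the smaller side: {Grace} → Leo is next (Leo > Grace).
  Step 3: only Grace remains → lowest.
Final ranking (highest to lowest):

Jack > Leo > Grace


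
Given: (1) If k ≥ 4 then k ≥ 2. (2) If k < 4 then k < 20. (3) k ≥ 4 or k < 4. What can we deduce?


Constructive dilemma: (P → Q) ∧ (R → S), P ∨ R ⊢ Q ∨ S
Premise 1: k ≥ 4 → k ≥ 2
Premise 2: k < 4 → k < 20
Premise 3: k ≥ 4 ∨ k < 4
Case 1: Assuming k ≥ 4, then by Premise 1, k ≥ 2.
Case 2: Assuming k < 4, then by Premise 2, k < 20.
Since one of k ≥ 4 or k < 4 must hold, we get k ≥ 2 or k < 20.

k ≥ 2 or k < 20.


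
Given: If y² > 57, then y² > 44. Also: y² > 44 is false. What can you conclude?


Modus tollens: P → Q, ¬Q ⊢ ¬P
P: y² > 57
Q: y² > 44
We have P → Q and Q is false.
By modus tollens, P must be false.

It is not the case that y² > 57


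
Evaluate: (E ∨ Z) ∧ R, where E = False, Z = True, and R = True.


E = False, Z = True, R = True
Step 1: E ∨ Z = False OR True = True
Step 2: True ∧ R = True AND True = True
OR is true when at least one operand is true; AND requires both.

True


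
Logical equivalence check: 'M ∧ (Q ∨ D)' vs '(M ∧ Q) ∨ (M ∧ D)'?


Expression 1: M ∧ (Q ∨ D)
Expression 2: (M ∧ Q) ∨ (M ∧ D)
Truth table (M Q D | Expr1 Expr2):
  T T T |   T     T
  T T F |   T     T
  T F T |   T     T
  T F F |   F     F
  F T T |   F     F
  F T F |   F     F
  F F T |   F     F
  F F F |   F     F
All 8 rows agree, so the expressions are logically equivalent.

Yes


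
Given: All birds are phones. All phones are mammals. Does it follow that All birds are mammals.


Premise 1: All birds are phones.
Premise 2: All phones are mammals.
Conclusion: All birds are mammals.
Barbara syllogism (AAA-1): All A are B, All B are C → All A are C.
Middle term (phones) distributed in premise 2.

Valid


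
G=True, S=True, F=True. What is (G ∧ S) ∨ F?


G = True, S = True, F = True
Expression: (G ∧ S) ∨ F
Step 1: G ∧ S = True AND True = True
Step 2: (True) ∨ F = True OR True = True

True


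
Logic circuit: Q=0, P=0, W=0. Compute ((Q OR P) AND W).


Q OR P = 0|0 = 0
0 AND 0 = 0

0


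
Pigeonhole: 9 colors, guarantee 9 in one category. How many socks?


Pigeonhole: to guarantee k in one of n categories, need (k-1)×n + 1.
k = 9, n = 9
Minimum = (9-1) × 9 + 1 = 8 × 9 + 1

73


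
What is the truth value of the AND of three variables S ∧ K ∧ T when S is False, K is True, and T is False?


S = False, K = True, T = False
Step 1: S ∧ K = False AND True = False
Step 2: (False) ∧ T = (False) AND False = False
AND is true only when ALL operands are true.

False


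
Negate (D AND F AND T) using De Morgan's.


De Morgan's law: ¬(P ∧ Q ∧ R) ≡ ¬P ∨ ¬Q ∨ ¬R
¬(D ∧ F ∧ T) = ¬D ∨ ¬F ∨ ¬T

¬D ∨ ¬F ∨ ¬T


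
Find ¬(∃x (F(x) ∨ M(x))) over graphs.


Original: ∃x (F(x) ∨ M(x))
Rule: ¬∀→∃, ¬∃→∀, negate predicate.
Negation: ∀x (¬F(x) ∧ ¬M(x))

∀x (¬F(x) ∧ ¬M(x))


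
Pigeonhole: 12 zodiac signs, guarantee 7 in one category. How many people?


Pigeonhole: to guarantee k in one of n categories, need (k-1)×n + 1.
k = 7, n = 12
Minimum = (7-1) × 12 + 1 = 6 × 12 + 1

73


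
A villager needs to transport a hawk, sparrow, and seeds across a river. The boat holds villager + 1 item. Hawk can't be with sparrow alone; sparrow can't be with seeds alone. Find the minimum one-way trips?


1. villager+sparrow → 2. villager ← 3. villager+hawk → 4. villager+sparrow ← 5. villager+seeds → 6. villager ← 7. villager+sparrow →
Minimum trips = 7

7


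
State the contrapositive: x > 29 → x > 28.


Original: If x > 29, then x > 28
Contrapositive: If ¬Q, then ¬P
Negate Q: not (x > 28)
Negate P: not (x > 29)

If not (x > 28), then not (x > 29).


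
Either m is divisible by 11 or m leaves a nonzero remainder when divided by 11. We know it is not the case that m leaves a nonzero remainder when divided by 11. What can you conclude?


Disjunctive syllogism: P ∨ Q, ¬P ⊢ Q
Disjunction: m is divisible by 11 ∨ m leaves a nonzero remainder when divided by 11
We know it is not the case that m leaves a nonzero remainder when divided by 11.
By disjunctive syllogism, the other disjunct must be true.

m is divisible by 11


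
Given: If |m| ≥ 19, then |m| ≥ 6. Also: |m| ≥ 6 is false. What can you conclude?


Modus tollens: P → Q, ¬Q ⊢ ¬P
P: |m| ≥ 19
Q: |m| ≥ 6
We have P → Q and Q is false.
By modus tollens, P must be false.

It is not the case that |m| ≥ 19


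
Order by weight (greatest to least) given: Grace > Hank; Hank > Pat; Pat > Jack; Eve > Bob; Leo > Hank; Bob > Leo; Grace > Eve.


Constraints: Grace > Hank; Hank > Pat; Pat > Jack; Eve > Bob; Leo > Hank; Bob > Leo; Grace > Eve
Method: at each step, the next-highest is the one remaining person who never appears on the smaller side of a constraint between remaining people.
  Step 1: remaining {Eve, Hank, Pat, Grace, Bob, Jack, Leo}; on the smaller side: {Eve, Hank, Pat, Bob, Jack, Leo} → Grace is next (Grace > Hank; Grace > Eve).
  Step 2: remaining {Eve, Hank, Pat, Bob, Jack, Leo}; on the smaller side: {Hank, Pat, Bob, Jack, Leo} → Eve is next (Eve > Bob).
  Step 3: remaining {Hank, Pat, Bob, Jack, Leo}; on the smaller side: {Hank, Pat, Jack, Leo} → Bob is next (Bob > Leo).
  Step 4: remaining {Hank, Pat, Jack, Leo}; on the smaller side: {Hank, Pat, Jack} → Leo is next (Leo > Hank).
  Step 5: remaining {Hank, Pat, Jack}; on the smaller side: {Pat, Jack} → Hank is next (Hank > Pat).
  Step 6: remaining {Pat, Jack}; on the smaller side: {Jack} → Pat is next (Pat > Jack).
  Step 7: only Jack remains → lowest.
Final ranking (highest to lowest):

Grace > Eve > Bob > Leo > Hank > Pat > Jack


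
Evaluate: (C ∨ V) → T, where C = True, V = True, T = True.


C = True, V = True, T = True
Step 1: C ∨ V = True OR True = True
Step 2: (True) → T: false only when antecedent=True and T=False.
Result: True

True


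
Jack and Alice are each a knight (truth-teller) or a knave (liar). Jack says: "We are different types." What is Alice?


Jack says: "We are different types."
Case 1: Jack is a Knight (truth-teller)
  Statement is true → they ARE different → Alice is a Knave
Case 2: Jack is a Knave (liar)
  Statement is false → they are NOT different → Alice is a Knave
In both cases, Alice is a Knave.

Knave


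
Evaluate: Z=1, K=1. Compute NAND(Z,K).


Z AND K = 1
NOT(1) = 0

0


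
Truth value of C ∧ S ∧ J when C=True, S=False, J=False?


C = True, S = False, J = False
Expression: C ∧ S ∧ J
Step 1: C ∧ S = True AND False = False
Step 2: (False) ∧ J = False AND False = False

False


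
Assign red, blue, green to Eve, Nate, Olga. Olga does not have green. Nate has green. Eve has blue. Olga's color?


From clues:
  Eve → blue
  Nate → green
By elimination, Olga gets the remaining.

red


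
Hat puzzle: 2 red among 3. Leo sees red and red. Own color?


Total red = 2, seen red = 2
Own red = 2 - 2 = 0
Leo's hat is blue.

blue


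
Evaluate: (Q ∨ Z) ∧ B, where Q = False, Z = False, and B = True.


Q = False, Z = False, B = True
Step 1: Q ∨ Z = False OR False = False
Step 2: False ∧ B = False AND True = False
OR is true when at least one operand is true; AND requires both.

False


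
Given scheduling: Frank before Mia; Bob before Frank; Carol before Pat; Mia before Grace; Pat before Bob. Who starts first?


Constraints: Frank before Mia; Bob before Frank; Carol before Pat; Mia before Grace; Pat before Bob
The first task can have nothing scheduled before it, so it must never appear on the right of a 'before'.
Tasks appearing after some 'before': Mia, Frank, Pat, Grace, Bob.
The only task not in that list is Carol → it is first.

Carol


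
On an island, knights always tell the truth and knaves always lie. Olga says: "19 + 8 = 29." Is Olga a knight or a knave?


Statement: "19 + 8 = 29."
Actual: 19 + 8 = 27
Claimed: 29
Statement is FALSE → Olga lies → Knave

Knave


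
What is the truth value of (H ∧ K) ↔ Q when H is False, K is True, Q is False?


H = False, K = True, Q = False
Step 1: H ∧ K = False AND True = False
Step 2: (False) ↔ Q: true when both sides have same truth value.
Result: False ↔ False = True

True


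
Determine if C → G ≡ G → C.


Expression 1: C → G
Expression 2: G → C
Truth table (C G | Expr1 Expr2):
  T T |   T     T
  T F |   F     T   ← differ
  F T |   T     F   ← differ
  F F |   T     T
Counterexample: C=T, G=F gives Expr1 = F but Expr2 = T, so the expressions are NOT logically equivalent.

No


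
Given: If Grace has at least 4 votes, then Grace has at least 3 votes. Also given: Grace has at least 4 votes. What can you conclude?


Modus ponens: P → Q, P ⊢ Q
P: Grace has at least 4 votes
Q: Grace has at least 3 votes
We have P → Q and P is true.
By modus ponens, Q must be true.

Grace has at least 3 votes


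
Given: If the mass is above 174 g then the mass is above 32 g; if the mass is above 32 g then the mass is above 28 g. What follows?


Hypothetical syllogism: P → Q, Q → R ⊢ P → R
Premise 1: the mass is above 174 g → the mass is above 32 g
Premise 2: the mass is above 32 g → the mass is above 28 g
Chain the implications: the middle term (the mass is above 32 g) links the two.
Conclusion: If the mass is above 174 g, then the mass is above 28 g.

If the mass is above 174 g, then the mass is above 28 g.


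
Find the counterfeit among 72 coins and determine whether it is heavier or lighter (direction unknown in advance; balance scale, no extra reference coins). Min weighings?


Let n = 72. 144 possibilities (n coins × lighter/heavier); each weighing has 3 outcomes.
Bound for k weighings: say the first weighing puts j coins on each pan. If it tips, the 2j weighed coins remain suspects (each with a known direction) and k-1 weighings give 3^(k-1) outcomes; 3^(k-1) is odd, so 2j ≤ 3^(k-1) - 1. If it balances, the n - 2j unweighed coins remain with direction unknown: 2(n - 2j) ≤ 3^(k-1) - 1 by the same parity argument. Adding, n ≤ (3^(k-1) - 1) + (3^(k-1) - 1)/2 = (3^k - 3)/2, and the classical three-group strategy achieves this (3 coins in 2 weighings, 12 in 3, 39 in 4, 120 in 5).
So we need the smallest k with (3^k - 3)/2 ≥ 72.
k = 4: (3^4 - 3)/2 = 39 < 72 ✗
k = 5: (3^5 - 3)/2 = 120 ≥ 72 ✓

5


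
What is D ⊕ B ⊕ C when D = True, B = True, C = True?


D = True, B = True, C = True
Step 1: D ⊕ B = True XOR True = False
Step 2: False ⊕ C = False XOR True = True
XOR is true when an odd number of operands are true.

True


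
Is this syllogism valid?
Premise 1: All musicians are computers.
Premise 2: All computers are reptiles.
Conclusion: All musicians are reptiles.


Premise 1: All musicians are computers.
Premise 2: All computers are reptiles.
Conclusion: All musicians are reptiles.
Barbara syllogism (AAA-1): All A are B, All B are C → All A are C.
Middle term (computers) distributed in premise 2.

Valid


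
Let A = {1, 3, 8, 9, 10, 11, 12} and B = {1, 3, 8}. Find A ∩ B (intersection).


A = {1, 3, 8, 9, 10, 11, 12}
B = {1, 3, 8}
Operation: intersection
Elements in both: 1, 3, 8

{1, 3, 8}


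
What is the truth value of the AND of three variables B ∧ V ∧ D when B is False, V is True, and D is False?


B = False, V = True, D = False
Step 1: B ∧ V = False AND True = False
Step 2: (False) ∧ D = (False) AND False = False
AND is true only when ALL operands are true.

False


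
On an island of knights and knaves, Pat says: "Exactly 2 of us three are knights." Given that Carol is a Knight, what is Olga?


Pat claims exactly 2 knights among Pat, Carol, Olga.
Given: Carol is a Knight.

Case 1: Pat is a Knight (tells truth)
  Then exactly 2 of the three are knights.
  Counting Pat, Carol: 2 knight(s) so far. Need 0 more → Olga = Knave.
Case 2: Pat is a Knave (lies)
  Then the count is NOT 2.
  If Olga = Knight, count = 2 = 2 → claim would be true, contradicts lie.
  If Olga = Knave, count = 1 ≠ 2 → lie confirmed ✓

Olga is a Knave.

Knave


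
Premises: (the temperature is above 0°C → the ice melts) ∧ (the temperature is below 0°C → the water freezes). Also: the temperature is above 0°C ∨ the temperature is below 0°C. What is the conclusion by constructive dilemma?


Constructive dilemma: (P → Q) ∧ (R → S), P ∨ R ⊢ Q ∨ S
Premise 1: the temperature is above 0°C → the ice melts
Premise 2: the temperature is below 0°C → the water freezes
Premise 3: the temperature is above 0°C ∨ the temperature is below 0°C
Case 1: Assuming the temperature is above 0°C, then by Premise 1, the ice melts.
Case 2: Assuming the temperature is below 0°C, then by Premise 2, the water freezes.
Since one of the temperature is above 0°C or the temperature is below 0°C must hold, we get the ice melts or the water freezes.

The ice melts or the water freezes.


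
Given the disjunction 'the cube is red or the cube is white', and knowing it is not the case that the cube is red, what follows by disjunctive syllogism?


Disjunctive syllogism: P ∨ Q, ¬P ⊢ Q
Disjunction: the cube is red ∨ the cube is white
We know it is not the case that the cube is red.
By disjunctive syllogism, the other disjunct must be true.

The cube is white


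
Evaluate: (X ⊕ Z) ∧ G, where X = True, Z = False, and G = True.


X = True, Z = False, G = True
Step 1: X ⊕ Z = True XOR False = True
Step 2: True ∧ G = True AND True = True
XOR true when exactly one of X,Z is true; then AND with G.

True


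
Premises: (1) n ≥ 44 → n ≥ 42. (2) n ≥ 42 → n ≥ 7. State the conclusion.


Hypothetical syllogism: P → Q, Q → R ⊢ P → R
Premise 1: n ≥ 44 → n ≥ 42
Premise 2: n ≥ 42 → n ≥ 7
Chain the implications: the middle term (n ≥ 42) links the two.
Conclusion: If n ≥ 44, then n ≥ 7.

If n ≥ 44, then n ≥ 7.


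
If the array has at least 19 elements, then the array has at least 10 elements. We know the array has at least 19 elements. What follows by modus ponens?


Modus ponens: P → Q, P ⊢ Q
P: the array has at least 19 elements
Q: the array has at least 10 elements
We have P → Q and P is true.
By modus ponens, Q must be true.

The array has at least 10 elements


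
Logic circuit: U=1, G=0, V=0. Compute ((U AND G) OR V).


U AND G = 1&0 = 0
0 OR 0 = 0

0


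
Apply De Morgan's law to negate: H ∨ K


De Morgan's law: ¬(P ∨ Q) ≡ ¬P ∧ ¬Q
¬(H ∨ K) = ¬H ∧ ¬K

¬H ∧ ¬K


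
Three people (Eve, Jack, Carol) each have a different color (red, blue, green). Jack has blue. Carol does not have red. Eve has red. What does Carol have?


From clues:
  Eve → red
  Jack → blue
By elimination, Carol gets the remaining.

green


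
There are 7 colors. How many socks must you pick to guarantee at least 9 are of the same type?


Pigeonhole: to guarantee k in one of n categories, need (k-1)×n + 1.
k = 9, n = 7
Minimum = (9-1) × 7 + 1 = 8 × 7 + 1

57


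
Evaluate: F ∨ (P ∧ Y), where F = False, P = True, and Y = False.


F = False, P = True, Y = False
Step 1: P ∧ Y = True AND False = False
Step 2: F ∨ False = False OR False = False
AND evaluated first (higher precedence); then OR applied.

False


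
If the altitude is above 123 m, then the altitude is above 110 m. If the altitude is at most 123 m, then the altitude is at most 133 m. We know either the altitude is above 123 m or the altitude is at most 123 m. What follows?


Constructive dilemma: (P → Q) ∧ (R → S), P ∨ R ⊢ Q ∨ S
Premise 1: the altitude is above 123 m → the altitude is above 110 m
Premise 2: the altitude is at most 123 m → the altitude is at most 133 m
Premise 3: the altitude is above 123 m ∨ the altitude is at most 123 m
Case 1: Assuming the altitude is above 123 m, then by Premise 1, the altitude is above 110 m.
Case 2: Assuming the altitude is at most 123 m, then by Premise 2, the altitude is at most 133 m.
Since one of the altitude is above 123 m or the altitude is at most 123 m must hold, we get the altitude is above 110 m or the altitude is at most 133 m.

The altitude is above 110 m or the altitude is at most 133 m.


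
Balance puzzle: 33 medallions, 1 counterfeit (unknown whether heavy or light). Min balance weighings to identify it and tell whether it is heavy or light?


Let n = 33. 66 possibilities (n medallions × lighter/heavier); each weighing has 3 outcomes.
Bound for k weighings: say the first weighing puts j medallions on each pan. If it tips, the 2j weighed medallions remain suspects (each with a known direction) and k-1 weighings give 3^(k-1) outcomes; 3^(k-1) is odd, so 2j ≤ 3^(k-1) - 1. If it balances, the n - 2j unweighed medallions remain with direction unknown: 2(n - 2j) ≤ 3^(k-1) - 1 by the same parity argument. Adding, n ≤ (3^(k-1) - 1) + (3^(k-1) - 1)/2 = (3^k - 3)/2, and the classical three-group strategy achieves this (3 medallions in 2 weighings, 12 in 3, 39 in 4, 120 in 5).
So we need the smallest k with (3^k - 3)/2 ≥ 33.
k = 3: (3^3 - 3)/2 = 12 < 33 ✗
k = 4: (3^4 - 3)/2 = 39 ≥ 33 ✓

4


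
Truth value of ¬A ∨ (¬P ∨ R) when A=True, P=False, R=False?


A = True, P = False, R = False
Expression: ¬A ∨ (¬P ∨ R)
Step 1: ¬P = NOT False = True
Step 2: ¬P ∨ R = True OR False = True
Step 3: ¬A = NOT True = False
Step 4: (False) ∨ (True) = False OR True = True

True


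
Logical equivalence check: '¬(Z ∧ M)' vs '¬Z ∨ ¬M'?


Expression 1: ¬(Z ∧ M)
Expression 2: ¬Z ∨ ¬M
Truth table (Z M | Expr1 Expr2):
  T T |   F     F
  T F |   T     T
  F T |   T     T
  F F |   T     T
All 4 rows agree, so the expressions are logically equivalent.

Yes


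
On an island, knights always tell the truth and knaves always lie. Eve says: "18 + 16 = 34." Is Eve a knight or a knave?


Statement: "18 + 16 = 34."
Actual: 18 + 16 = 34
Claimed: 34
Statement is TRUE → Eve tells the truth → Knight

Knight


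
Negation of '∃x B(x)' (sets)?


Original: ∃x B(x)
Rule: ¬∀→∃, ¬∃→∀, negate predicate.
Negation: ∀x ¬B(x)

∀x ¬B(x)


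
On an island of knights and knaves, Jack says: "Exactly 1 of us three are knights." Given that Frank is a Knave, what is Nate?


Jack claims exactly 1 knights among Jack, Frank, Nate.
Given: Frank is a Knave.

Case 1: Jack is a Knight (tells truth)
  Then exactly 1 of the three are knights.
  Counting Jack, Frank: 1 knight(s) so far. Need 0 more → Nate = Knave.
Case 2: Jack is a Knave (lies)
  Then the count is NOT 1.
  If Nate = Knight, count = 1 = 1 → claim would be true, contradicts lie.
  If Nate = Knave, count = 0 ≠ 1 → lie confirmed ✓

Nate is a Knave.

Knave


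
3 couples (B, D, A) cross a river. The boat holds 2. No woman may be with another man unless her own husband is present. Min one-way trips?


Label couples B, D, A (H = husband, W = wife).
Counting alone: 6 people, the boat carries 2 and someone must bring it back, so each round trip nets at most +1 on the far side until the last crossing → at least 9 trips. The jealousy constraint makes 9 impossible; the shortest valid schedule has 11:
1. WB+WD →  (far: WB,WD; near: HB,HD,HA,WA)
2. WB ←       (far: WD; near: HB,HD,HA,WB,WA)
3. WB+WA →  (far: WB,WD,WA; near: HB,HD,HA)
4. WB ←       (far: WD,WA; near: HB,HD,HA,WB)
5. HD+HA →  (far: HD,WD,HA,WA; near: HB,WB)
6. HD+WD ←  (far: HA,WA; near: HB,WB,HD,WD)
7. HB+HD →  (far: HB,HD,HA,WA; near: WB,WD)
8. WA ←       (far: HB,HD,HA; near: WB,WD,WA)
9. WB+WD →  (far: HB,WB,HD,WD,HA; near: WA)
10. HA ←      (far: HB,WB,HD,WD; near: HA,WA)
11. HA+WA → (far: all six; near: empty)
In every state each wife is either with her husband or with no other man.
Minimum trips = 11

11


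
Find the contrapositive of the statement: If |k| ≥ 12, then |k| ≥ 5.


Original: If |k| ≥ 12, then |k| ≥ 5
Contrapositive: If ¬Q, then ¬P
Negate Q: not (|k| ≥ 5)
Negate P: not (|k| ≥ 12)

If not (|k| ≥ 5), then not (|k| ≥ 12).


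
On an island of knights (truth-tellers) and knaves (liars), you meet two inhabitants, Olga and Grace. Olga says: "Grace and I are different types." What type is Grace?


Olga says: "Grace and I are different types."
Case 1: Olga is a Knight (truth-teller)
  Statement is true → they ARE different → Grace is a Knave
Case 2: Olga is a Knave (liar)
  Statement is false → they are NOT different → Grace is a Knave
In both cases, Grace is a Knave.

Knave


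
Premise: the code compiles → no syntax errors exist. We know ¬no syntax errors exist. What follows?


Modus tollens: P → Q, ¬Q ⊢ ¬P
P: the code compiles
Q: no syntax errors exist
We have P → Q and Q is false.
By modus tollens, P must be false.

It is not the case that the code compiles


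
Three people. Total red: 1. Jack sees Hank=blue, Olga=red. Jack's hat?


Total red = 1, seen red = 1
Own red = 1 - 1 = 0
Jack's hat is blue.

blue


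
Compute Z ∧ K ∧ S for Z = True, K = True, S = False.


Z = True, K = True, S = False
Step 1: Z ∧ K = True AND True = True
Step 2: (True) ∧ S = (True) AND False = False
AND is true only when ALL operands are true.

False


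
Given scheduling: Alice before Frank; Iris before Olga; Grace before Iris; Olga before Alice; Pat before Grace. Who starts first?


Constraints: Alice before Frank; Iris before Olga; Grace before Iris; Olga before Alice; Pat before Grace
The first task can have nothing scheduled before it, so it must never appear on the right of a 'before'.
Tasks appearing after some 'before': Frank, Olga, Iris, Alice, Grace.
The only task not in that list is Pat → it is first.

Pat


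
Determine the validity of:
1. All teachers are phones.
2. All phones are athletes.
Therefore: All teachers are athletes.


Premise 1: All teachers are phones.
Premise 2: All phones are athletes.
Conclusion: All teachers are athletes.
Barbara syllogism (AAA-1): All A are B, All B are C → All A are C.
Middle term (phones) distributed in premise 2.

Valid


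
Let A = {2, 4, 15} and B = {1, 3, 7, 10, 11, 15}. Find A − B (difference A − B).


A = {2, 4, 15}
B = {1, 3, 7, 10, 11, 15}
Operation: difference A − B
In A but not B: 2, 4

{2, 4}


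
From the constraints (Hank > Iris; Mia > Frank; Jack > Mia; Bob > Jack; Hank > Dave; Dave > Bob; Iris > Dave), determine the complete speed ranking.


Constraints: Hank > Iris; Mia > Frank; Jack > Mia; Bob > Jack; Hank > Dave; Dave > Bob; Iris > Dave
Method: at each step, the next-highest is the one remaining person who never appears on the smaller side of a constraint between remaining people.
  Step 1: remaining {Frank, Bob, Mia, Hank, Dave, Iris, Jack}; on the smaller side: {Frank, Bob, Mia, Dave, Iris, Jack} → Hank is next (Hank > Iris; Hank > Dave).
  Step 2: remaining {Frank, Bob, Mia, Dave, Iris, Jack}; on the smaller side: {Frank, Bob, Mia, Dave, Jack} → Iris is next (Iris > Dave).
  Step 3: remaining {Frank, Bob, Mia, Dave, Jack}; on the smaller side: {Frank, Bob, Mia, Jack} → Dave is next (Dave > Bob).
  Step 4: remaining {Frank, Bob, Mia, Jack}; on the smaller side: {Frank, Mia, Jack} → Bob is next (Bob > Jack).
  Step 5: remaining {Frank, Mia, Jack}; on the smaller side: {Frank, Mia} → Jack is next (Jack > Mia).
  Step 6: remaining {Frank, Mia}; on the smaller side: {Frank} → Mia is next (Mia > Frank).
  Step 7: only Frank remains → lowest.
Final ranking (highest to lowest):

Hank > Iris > Dave > Bob > Jack > Mia > Frank


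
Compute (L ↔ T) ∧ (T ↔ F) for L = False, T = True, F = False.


L = False, T = True, F = False
Step 1: L ↔ T is true when L and T have the same value. Result: False
Step 2: T ↔ F is true when T and F have the same value. Result: False
Step 3: False ∧ False = False

False


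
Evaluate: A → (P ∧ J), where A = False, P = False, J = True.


A = False, P = False, J = True
Step 1: P ∧ J = False AND True = False
Step 2: A → (False): false only when A=True and consequent=False.
Result: True

True


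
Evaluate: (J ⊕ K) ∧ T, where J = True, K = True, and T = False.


J = True, K = True, T = False
Step 1: J ⊕ K = True XOR True = False
Step 2: False ∧ T = False AND False = False
XOR true when exactly one of J,K is true; then AND with T.

False


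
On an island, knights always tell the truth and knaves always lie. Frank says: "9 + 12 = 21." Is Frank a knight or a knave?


Statement: "9 + 12 = 21."
Actual: 9 + 12 = 21
Claimed: 21
Statement is TRUE → Frank tells the truth → Knight

Knight


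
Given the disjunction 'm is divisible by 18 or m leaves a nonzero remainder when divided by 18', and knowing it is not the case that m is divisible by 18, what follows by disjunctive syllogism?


Disjunctive syllogism: P ∨ Q, ¬P ⊢ Q
Disjunction: m is divisible by 18 ∨ m leaves a nonzero remainder when divided by 18
We know it is not the case that m is divisible by 18.
By disjunctive syllogism, the other disjunct must be true.

m leaves a nonzero remainder when divided by 18


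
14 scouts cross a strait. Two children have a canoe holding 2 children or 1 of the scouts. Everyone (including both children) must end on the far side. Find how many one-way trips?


Per crossing of one of the scouts: children→, one←, one of the scouts→, one← = 4 trips
14 × 4 = 56, + 1 final children→ = 57
Minimum trips = 57

57


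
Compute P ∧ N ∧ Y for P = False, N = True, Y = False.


P = False, N = True, Y = False
Step 1: P ∧ N = False AND True = False
Step 2: (False) ∧ Y = (False) AND False = False
AND is true only when ALL operands are true.

False


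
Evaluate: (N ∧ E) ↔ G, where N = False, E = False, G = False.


N = False, E = False, G = False
Step 1: N ∧ E = False AND False = False
Step 2: (False) ↔ G: true when both sides have same truth value.
Result: False ↔ False = True

True


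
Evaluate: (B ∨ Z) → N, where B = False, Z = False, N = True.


B = False, Z = False, N = True
Step 1: B ∨ Z = False OR False = False
Step 2: (False) → N: false only when antecedent=True and N=False.
Result: True

True


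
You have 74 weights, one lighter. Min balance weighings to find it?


Each weighing has 3 outcomes (left heavy / balance / right heavy), so k weighings distinguish at most 3^k cases; splitting into three near-equal groups achieves this.
Need 3^k ≥ 74: 3^3 = 27 < 74 ≤ 3^4 = 81
k = ⌈log₃(74)⌉ = 4

4


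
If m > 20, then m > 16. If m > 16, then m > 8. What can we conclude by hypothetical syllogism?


Hypothetical syllogism: P → Q, Q → R ⊢ P → R
Premise 1: m > 20 → m > 16
Premise 2: m > 16 → m > 8
Chain the implications: the middle term (m > 16) links the two.
Conclusion: If m > 20, then m > 8.

If m > 20, then m > 8.


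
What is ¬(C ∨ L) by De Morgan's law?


De Morgan's law: ¬(P ∨ Q) ≡ ¬P ∧ ¬Q
¬(C ∨ L) = ¬C ∧ ¬L

¬C ∧ ¬L


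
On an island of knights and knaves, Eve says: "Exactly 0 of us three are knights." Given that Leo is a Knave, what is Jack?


Eve claims exactly 0 knights among Eve, Leo, Jack.
Given: Leo is a Knave.

Case 1: Eve is a Knight (tells truth)
  Then exactly 0 of the three are knights.
  Counting Eve, Leo: 1 knight(s) so far. Need -1 more → impossible.
Case 2: Eve is a Knave (lies)
  Then the count is NOT 0.
  If Jack = Knave, count = 0 = 0 → claim would be true, contradicts lie.
  If Jack = Knight, count = 1 ≠ 0 → lie confirmed ✓

Jack is a Knight.

Knight


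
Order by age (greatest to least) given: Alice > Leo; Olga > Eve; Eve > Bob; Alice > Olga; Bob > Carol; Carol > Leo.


Constraints: Alice > Leo; Olga > Eve; Eve > Bob; Alice > Olga; Bob > Carol; Carol > Leo
Method: at each step, the next-highest is the one remaining person who never appears on the smaller side of a constraint between remaining people.
  Step 1: remaining {Olga, Eve, Carol, Alice, Bob, Leo}; on the smaller side: {Olga, Eve, Carol, Bob, Leo} → Alice is next (Alice > Leo; Alice > Olga).
  Step 2: remaining {Olga, Eve, Carol, Bob, Leo}; on the smaller side: {Eve, Carol, Bob, Leo} → Olga is next (Olga > Eve).
  Step 3: remaining {Eve, Carol, Bob, Leo}; on the smaller side: {Carol, Bob, Leo} → Eve is next (Eve > Bob).
  Step 4: remaining {Carol, Bob, Leo}; on the smaller side: {Carol, Leo} → Bob is next (Bob > Carol).
  Step 5: remaining {Carol, Leo}; on the smaller side: {Leo} → Carol is next (Carol > Leo).
  Step 6: only Leo remains → lowest.
Final ranking (highest to lowest):

Alice > Olga > Eve > Bob > Carol > Leo


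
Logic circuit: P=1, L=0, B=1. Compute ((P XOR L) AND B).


P XOR L = 1^0 = 1
1 AND 1 = 1

1


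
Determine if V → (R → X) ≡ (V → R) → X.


Expression 1: V → (R → X)
Expression 2: (V → R) → X
Truth table (V R X | Expr1 Expr2):
  T T T |   T     T
  T T F |   F     F
  T F T |   T     T
  T F F |   T     T
  F T T |   T     T
  F T F |   T     F   ← differ
  F F T |   T     T
  F F F |   T     F   ← differ
Counterexample: V=F, R=T, X=F gives Expr1 = T but Expr2 = F, so the expressions are NOT logically equivalent.

No


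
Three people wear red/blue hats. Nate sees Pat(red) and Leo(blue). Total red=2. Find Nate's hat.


Total red = 2, seen red = 1
Own red = 2 - 1 = 1
Nate's hat is red.

red


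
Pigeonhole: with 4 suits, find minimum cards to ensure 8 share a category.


Pigeonhole: to guarantee k in one of n categories, need (k-1)×n + 1.
k = 8, n = 4
Minimum = (8-1) × 4 + 1 = 7 × 4 + 1

29


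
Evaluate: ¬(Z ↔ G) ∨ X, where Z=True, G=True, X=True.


Z = True, G = True, X = True
Expression: ¬(Z ↔ G) ∨ X
Step 1: Z ↔ G = (True iff True) = True
Step 2: ¬(Z ↔ G) = NOT True = False
Step 3: (False) ∨ X = False OR True = True

True


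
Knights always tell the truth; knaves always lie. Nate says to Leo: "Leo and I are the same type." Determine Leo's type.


Nate says: "Leo and I are the same type."
Case 1: Nate is a Knight (truth-teller)
  Statement is true → they ARE the same → Leo is also a Knight
Case 2: Nate is a Knave (liar)
  Statement is false → they are NOT the same → Leo is a Knight
In both cases, Leo is a Knight.

Knight


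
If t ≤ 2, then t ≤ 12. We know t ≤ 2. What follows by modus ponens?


Modus ponens: P → Q, P ⊢ Q
P: t ≤ 2
Q: t ≤ 12
We have P → Q and P is true.
By modus ponens, Q must be true.

t ≤ 12


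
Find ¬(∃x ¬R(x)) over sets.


Original: ∃x ¬R(x)
Rule: ¬∀→∃, ¬∃→∀, negate predicate.
Negation: ∀x R(x)

∀x R(x)


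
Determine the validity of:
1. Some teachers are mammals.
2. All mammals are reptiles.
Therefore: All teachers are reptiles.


Premise 1: Some teachers are mammals.
Premise 2: All mammals are reptiles.
Conclusion: All teachers are reptiles.
Fallacy: illicit minor. The minor term (teachers) is distributed in the conclusion ('All teachers ...') but undistributed in its premise ('Some teachers are mammals' doesn't cover all teachers).
Only 'Some teachers are reptiles' follows, not 'All'.

Invalid


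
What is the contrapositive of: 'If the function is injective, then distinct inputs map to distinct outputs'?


Original: If the function is injective, then distinct inputs map to distinct outputs
Contrapositive: If ¬Q, then ¬P
Negate Q: not (distinct inputs map to distinct outputs)
Negate P: not (the function is injective)

If not (distinct inputs map to distinct outputs), then not (the function is injective).


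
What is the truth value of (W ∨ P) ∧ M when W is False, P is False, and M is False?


W = False, P = False, M = False
Step 1: W ∨ P = False OR False = False
Step 2: False ∧ M = False AND False = False
OR is true when at least one operand is true; AND requires both.

False


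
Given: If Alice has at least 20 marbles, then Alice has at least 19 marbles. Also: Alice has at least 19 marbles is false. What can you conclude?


Modus tollens: P → Q, ¬Q ⊢ ¬P
P: Alice has at least 20 marbles
Q: Alice has at least 19 marbles
We have P → Q and Q is false.
By modus tollens, P must be false.

It is not the case that Alice has at least 20 marbles


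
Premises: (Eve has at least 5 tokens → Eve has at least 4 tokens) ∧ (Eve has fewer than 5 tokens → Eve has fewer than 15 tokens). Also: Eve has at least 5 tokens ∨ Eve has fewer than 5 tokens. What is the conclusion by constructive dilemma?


Constructive dilemma: (P → Q) ∧ (R → S), P ∨ R ⊢ Q ∨ S
Premise 1: Eve has at least 5 tokens → Eve has at least 4 tokens
Premise 2: Eve has fewer than 5 tokens → Eve has fewer than 15 tokens
Premise 3: Eve has at least 5 tokens ∨ Eve has fewer than 5 tokens
Case 1: Assuming Eve has at least 5 tokens, then by Premise 1, Eve has at least 4 tokens.
Case 2: Assuming Eve has fewer than 5 tokens, then by Premise 2, Eve has fewer than 15 tokens.
Since one of Eve has at least 5 tokens or Eve has fewer than 5 tokens must hold, we get Eve has at least 4 tokens or Eve has fewer than 15 tokens.

Eve has at least 4 tokens or Eve has fewer than 15 tokens.
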